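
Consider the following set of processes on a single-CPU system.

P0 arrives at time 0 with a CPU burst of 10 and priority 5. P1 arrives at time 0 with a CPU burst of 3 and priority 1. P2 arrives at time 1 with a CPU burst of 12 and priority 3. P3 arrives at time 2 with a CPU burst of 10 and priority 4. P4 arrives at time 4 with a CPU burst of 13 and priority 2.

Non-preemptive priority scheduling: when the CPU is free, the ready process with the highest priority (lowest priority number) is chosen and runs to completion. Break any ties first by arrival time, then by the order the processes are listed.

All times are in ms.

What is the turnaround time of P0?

48

Schedule: | P1 0-3 | P2 3-15 | P4 15-28 | P3 28-38 | P0 38-48 |
Completion: P0=48  P1=3  P2=15  P3=38  P4=28
Turnaround(P0) = completion − arrival = 48 − 0 = 48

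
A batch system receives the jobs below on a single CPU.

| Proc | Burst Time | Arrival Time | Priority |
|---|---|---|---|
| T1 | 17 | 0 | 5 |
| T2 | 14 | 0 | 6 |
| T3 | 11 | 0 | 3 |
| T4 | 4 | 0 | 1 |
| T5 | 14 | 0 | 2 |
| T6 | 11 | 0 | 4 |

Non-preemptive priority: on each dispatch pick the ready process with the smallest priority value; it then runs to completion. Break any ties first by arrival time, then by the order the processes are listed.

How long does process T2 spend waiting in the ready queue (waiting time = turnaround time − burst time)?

Gantt: | T4 0-4 | T5 4-18 | T3 18-29 | T6 29-40 | T1 40-57 | T2 57-71 |
Completion: T1=57  T2=71  T3=29  T4=4  T5=18  T6=40
Turnaround (C−A): T1=57  T2=71  T3=29  T4=4  T5=18  T6=40
Waiting(T2) = turnaround − burst = 71 − 14 = 57

57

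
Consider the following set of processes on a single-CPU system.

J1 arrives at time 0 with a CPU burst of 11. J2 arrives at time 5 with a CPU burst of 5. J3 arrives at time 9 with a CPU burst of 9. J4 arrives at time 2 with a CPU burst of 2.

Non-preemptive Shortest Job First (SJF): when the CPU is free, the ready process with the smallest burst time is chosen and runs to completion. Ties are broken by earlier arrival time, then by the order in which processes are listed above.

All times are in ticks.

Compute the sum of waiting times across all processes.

26

Gantt: | J1 0-11 | J4 11-13 | J2 13-18 | J3 18-27 |
Completion: J1=11  J2=18  J3=27  J4=13
Turnaround (C−A): J1=11  J2=13  J3=18  J4=11
Waiting = turnaround − burst: J1=0, J2=8, J3=9, J4=9
Total waiting = 0 + 8 + 9 + 9 = 26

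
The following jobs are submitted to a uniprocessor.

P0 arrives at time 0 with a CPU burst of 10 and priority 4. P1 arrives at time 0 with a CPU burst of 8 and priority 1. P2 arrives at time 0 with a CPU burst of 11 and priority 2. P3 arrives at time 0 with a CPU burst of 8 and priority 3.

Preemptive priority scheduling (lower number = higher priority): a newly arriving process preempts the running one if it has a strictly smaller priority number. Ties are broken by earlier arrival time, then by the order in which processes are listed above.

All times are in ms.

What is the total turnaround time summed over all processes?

Gantt: | P1 0-8 | P2 8-19 | P3 19-27 | P0 27-37 |
Completion: P0=37  P1=8  P2=19  P3=27
Turnaround = completion − arrival: P0=37, P1=8, P2=19, P3=27
Total turnaround = 37 + 8 + 19 + 27 = 91

91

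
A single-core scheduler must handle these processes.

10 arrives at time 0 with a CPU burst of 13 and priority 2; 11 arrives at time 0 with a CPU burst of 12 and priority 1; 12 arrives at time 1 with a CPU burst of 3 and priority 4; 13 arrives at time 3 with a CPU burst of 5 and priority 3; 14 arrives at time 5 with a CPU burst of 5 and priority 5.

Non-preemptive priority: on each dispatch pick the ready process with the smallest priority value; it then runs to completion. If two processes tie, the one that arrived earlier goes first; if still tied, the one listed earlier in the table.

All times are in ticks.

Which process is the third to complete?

Gantt: | 11 0-12 | 10 12-25 | 13 25-30 | 12 30-33 | 14 33-38 |
Completion: 10=25  11=12  12=33  13=30  14=38
Finish order: 11 → 10 → 13 → 12 → 14

13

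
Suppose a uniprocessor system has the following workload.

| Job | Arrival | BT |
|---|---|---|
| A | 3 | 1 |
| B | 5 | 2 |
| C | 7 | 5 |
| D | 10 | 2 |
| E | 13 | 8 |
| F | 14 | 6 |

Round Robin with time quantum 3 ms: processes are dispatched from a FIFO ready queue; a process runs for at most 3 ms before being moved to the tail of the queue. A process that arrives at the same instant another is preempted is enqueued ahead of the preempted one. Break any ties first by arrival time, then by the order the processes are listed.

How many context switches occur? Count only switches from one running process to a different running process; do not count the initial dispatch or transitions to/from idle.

Schedule: | idle 0-3 | A 3-4 | idle 4-5 | B 5-7 | C 7-10 | D 10-12 | C 12-14 | E 14-17 | F 17-20 | E 20-23 | F 23-26 | E 26-28 |
Completion: A=4  B=7  C=14  D=12  E=28  F=26
Turnaround (C−A): A=1  B=2  C=7  D=2  E=15  F=12

8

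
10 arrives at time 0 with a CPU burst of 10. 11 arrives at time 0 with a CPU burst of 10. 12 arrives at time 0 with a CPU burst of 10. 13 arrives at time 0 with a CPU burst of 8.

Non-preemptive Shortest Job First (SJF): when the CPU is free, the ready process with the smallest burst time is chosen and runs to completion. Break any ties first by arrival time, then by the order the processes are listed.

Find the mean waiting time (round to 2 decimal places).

13.50

Gantt: | 13 0-8 | 10 8-18 | 11 18-28 | 12 28-38 |
Completion: 10=18  11=28  12=38  13=8
Turnaround (C−A): 10=18  11=28  12=38  13=8
Waiting times: 10=8, 11=18, 12=28, 13=0
Average waiting = (8+18+28+0) / 4 = 54/4 = 13.50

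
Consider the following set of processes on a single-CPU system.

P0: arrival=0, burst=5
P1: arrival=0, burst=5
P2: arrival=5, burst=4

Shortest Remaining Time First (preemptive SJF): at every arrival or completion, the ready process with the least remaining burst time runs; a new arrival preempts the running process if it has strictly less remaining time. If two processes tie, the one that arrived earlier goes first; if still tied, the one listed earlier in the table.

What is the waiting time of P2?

Schedule: | P0 0-5 | P2 5-9 | P1 9-14 |
Completion: P0=5  P1=14  P2=9
Turnaround (C−A): P0=5  P1=14  P2=4
Waiting(P2) = turnaround − burst = 4 − 4 = 0

0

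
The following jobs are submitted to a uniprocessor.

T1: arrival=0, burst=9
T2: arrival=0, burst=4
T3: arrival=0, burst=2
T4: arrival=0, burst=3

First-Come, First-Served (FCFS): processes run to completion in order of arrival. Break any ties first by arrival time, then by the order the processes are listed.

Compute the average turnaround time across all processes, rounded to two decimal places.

13.75

Timeline: | T1 0-9 | T2 9-13 | T3 13-15 | T4 15-18 |
Completion: T1=9  T2=13  T3=15  T4=18
Turnaround times: T1=9, T2=13, T3=15, T4=18
Average turnaround = (9+13+15+18) / 4 = 55/4 = 13.75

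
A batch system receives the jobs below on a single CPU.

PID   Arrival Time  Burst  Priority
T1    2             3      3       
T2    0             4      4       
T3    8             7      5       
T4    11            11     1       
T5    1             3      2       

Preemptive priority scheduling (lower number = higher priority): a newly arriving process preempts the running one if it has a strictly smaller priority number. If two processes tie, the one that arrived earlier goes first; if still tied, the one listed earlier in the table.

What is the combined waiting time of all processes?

21

Schedule: | T2 0-1 | T5 1-4 | T1 4-7 | T2 7-10 | T3 10-11 | T4 11-22 | T3 22-28 |
Completion: T1=7  T2=10  T3=28  T4=22  T5=4
Waiting = turnaround − burst: T1=2, T2=6, T3=13, T4=0, T5=0
Total waiting = 2 + 6 + 13 + 0 + 0 = 21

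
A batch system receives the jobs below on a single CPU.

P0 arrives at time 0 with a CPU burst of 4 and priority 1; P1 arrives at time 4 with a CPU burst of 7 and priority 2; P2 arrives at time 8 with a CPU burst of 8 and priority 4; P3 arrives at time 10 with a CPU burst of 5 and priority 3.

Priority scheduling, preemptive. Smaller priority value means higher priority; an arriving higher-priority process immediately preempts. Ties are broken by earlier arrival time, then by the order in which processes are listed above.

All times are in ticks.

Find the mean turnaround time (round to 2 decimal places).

Schedule: | P0 0-4 | P1 4-11 | P3 11-16 | P2 16-24 |
Completion: P0=4  P1=11  P2=24  P3=16
Turnaround (C−A): P0=4  P1=7  P2=16  P3=6
Turnaround times: P0=4, P1=7, P2=16, P3=6
Average turnaround = (4+7+16+6) / 4 = 33/4 = 8.25

8.25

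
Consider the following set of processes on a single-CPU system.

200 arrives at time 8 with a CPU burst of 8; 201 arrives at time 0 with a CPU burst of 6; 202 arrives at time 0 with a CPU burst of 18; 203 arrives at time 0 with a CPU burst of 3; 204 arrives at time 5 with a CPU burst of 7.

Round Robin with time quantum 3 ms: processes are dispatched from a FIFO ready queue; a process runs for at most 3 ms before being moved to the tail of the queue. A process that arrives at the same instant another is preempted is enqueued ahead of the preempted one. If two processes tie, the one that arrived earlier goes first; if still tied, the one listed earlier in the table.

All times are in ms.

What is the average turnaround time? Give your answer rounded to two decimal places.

Schedule: | 201 0-3 | 202 3-6 | 203 6-9 | 201 9-12 | 204 12-15 | 202 15-18 | 200 18-21 | 204 21-24 | 202 24-27 | 200 27-30 | 204 30-31 | 202 31-34 | 200 34-36 | 202 36-42 |
Completion: 200=36  201=12  202=42  203=9  204=31
Turnaround times: 200=28, 201=12, 202=42, 203=9, 204=26
Average turnaround = (28+12+42+9+26) / 5 = 117/5 = 23.40

23.40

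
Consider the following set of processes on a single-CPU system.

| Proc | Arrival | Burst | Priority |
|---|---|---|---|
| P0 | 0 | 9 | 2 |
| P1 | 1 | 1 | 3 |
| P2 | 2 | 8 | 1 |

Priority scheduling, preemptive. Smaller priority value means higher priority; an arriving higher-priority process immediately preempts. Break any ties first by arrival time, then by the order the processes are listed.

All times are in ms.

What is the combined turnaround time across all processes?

Timeline: | P0 0-2 | P2 2-10 | P0 10-17 | P1 17-18 |
Completion: P0=17  P1=18  P2=10
Turnaround (C−A): P0=17  P1=17  P2=8
Turnaround = completion − arrival: P0=17, P1=17, P2=8
Total turnaround = 17 + 17 + 8 = 42

42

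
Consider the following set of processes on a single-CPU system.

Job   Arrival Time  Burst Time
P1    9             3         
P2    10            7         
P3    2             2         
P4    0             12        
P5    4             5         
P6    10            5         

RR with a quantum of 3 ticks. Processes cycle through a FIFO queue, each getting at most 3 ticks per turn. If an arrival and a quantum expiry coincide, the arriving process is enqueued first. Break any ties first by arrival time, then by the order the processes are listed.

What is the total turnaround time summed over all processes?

Gantt: | P4 0-3 | P3 3-5 | P4 5-8 | P5 8-11 | P4 11-14 | P1 14-17 | P2 17-20 | P6 20-23 | P5 23-25 | P4 25-28 | P2 28-31 | P6 31-33 | P2 33-34 |
Completion: P1=17  P2=34  P3=5  P4=28  P5=25  P6=33
Turnaround (C−A): P1=8  P2=24  P3=3  P4=28  P5=21  P6=23
Turnaround = completion − arrival: P1=8, P2=24, P3=3, P4=28, P5=21, P6=23
Total turnaround = 8 + 24 + 3 + 28 + 21 + 23 = 107

107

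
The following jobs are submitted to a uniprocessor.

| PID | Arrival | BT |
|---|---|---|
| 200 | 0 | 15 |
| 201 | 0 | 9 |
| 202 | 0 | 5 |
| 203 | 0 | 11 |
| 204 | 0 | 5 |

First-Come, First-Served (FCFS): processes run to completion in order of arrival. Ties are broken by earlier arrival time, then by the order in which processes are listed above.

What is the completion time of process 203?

40

Timeline: | 200 0-15 | 201 15-24 | 202 24-29 | 203 29-40 | 204 40-45 |
Completion: 200=15  201=24  202=29  203=40  204=45
Turnaround (C−A): 200=15  201=24  202=29  203=40  204=45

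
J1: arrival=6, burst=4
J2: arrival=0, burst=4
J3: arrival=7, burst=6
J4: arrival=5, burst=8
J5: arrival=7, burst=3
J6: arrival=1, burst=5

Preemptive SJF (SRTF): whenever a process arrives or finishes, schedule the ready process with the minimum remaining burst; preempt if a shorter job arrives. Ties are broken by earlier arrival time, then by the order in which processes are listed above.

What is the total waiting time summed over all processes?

37

Schedule: | J2 0-4 | J6 4-9 | J5 9-12 | J1 12-16 | J3 16-22 | J4 22-30 |
Completion: J1=16  J2=4  J3=22  J4=30  J5=12  J6=9
Turnaround (C−A): J1=10  J2=4  J3=15  J4=25  J5=5  J6=8
Waiting = turnaround − burst: J1=6, J2=0, J3=9, J4=17, J5=2, J6=3
Total waiting = 6 + 0 + 9 + 17 + 2 + 3 = 37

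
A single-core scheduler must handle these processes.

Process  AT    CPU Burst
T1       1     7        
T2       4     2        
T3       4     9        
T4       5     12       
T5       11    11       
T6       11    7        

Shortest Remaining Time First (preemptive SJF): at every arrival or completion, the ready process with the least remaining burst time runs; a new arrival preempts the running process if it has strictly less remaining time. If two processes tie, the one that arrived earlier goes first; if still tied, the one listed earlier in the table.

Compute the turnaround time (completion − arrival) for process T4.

44

Timeline: | idle 0-1 | T1 1-4 | T2 4-6 | T1 6-10 | T3 10-11 | T6 11-18 | T3 18-26 | T5 26-37 | T4 37-49 |
Completion: T1=10  T2=6  T3=26  T4=49  T5=37  T6=18
Turnaround (C−A): T1=9  T2=2  T3=22  T4=44  T5=26  T6=7
Turnaround(T4) = completion − arrival = 49 − 5 = 44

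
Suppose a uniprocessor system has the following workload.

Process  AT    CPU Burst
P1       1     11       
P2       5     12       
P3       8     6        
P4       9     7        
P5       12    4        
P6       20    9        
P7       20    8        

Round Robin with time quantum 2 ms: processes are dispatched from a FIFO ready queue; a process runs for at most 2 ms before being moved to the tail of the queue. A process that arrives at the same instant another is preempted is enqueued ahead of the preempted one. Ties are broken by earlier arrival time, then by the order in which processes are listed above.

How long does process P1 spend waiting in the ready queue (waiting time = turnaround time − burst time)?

Gantt: | idle 0-1 | P1 1-5 | P2 5-7 | P1 7-9 | P2 9-11 | P3 11-13 | P4 13-15 | P1 15-17 | P2 17-19 | P5 19-21 | P3 21-23 | P4 23-25 | P1 25-27 | P2 27-29 | P6 29-31 | P7 31-33 | P5 33-35 | P3 35-37 | P4 37-39 | P1 39-40 | P2 40-42 | P6 42-44 | P7 44-46 | P4 46-47 | P2 47-49 | P6 49-51 | P7 51-53 | P6 53-55 | P7 55-57 | P6 57-58 |
Completion: P1=40  P2=49  P3=37  P4=47  P5=35  P6=58  P7=57
Turnaround (C−A): P1=39  P2=44  P3=29  P4=38  P5=23  P6=38  P7=37
Waiting(P1) = turnaround − burst = 39 − 11 = 28

28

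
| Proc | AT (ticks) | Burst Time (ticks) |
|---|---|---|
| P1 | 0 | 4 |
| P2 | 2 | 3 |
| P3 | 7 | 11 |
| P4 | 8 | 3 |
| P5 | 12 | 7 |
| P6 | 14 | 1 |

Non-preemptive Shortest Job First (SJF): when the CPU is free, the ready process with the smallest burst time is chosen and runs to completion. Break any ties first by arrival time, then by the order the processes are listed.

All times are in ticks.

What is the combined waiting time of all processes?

Gantt: | P1 0-4 | P2 4-7 | P3 7-18 | P6 18-19 | P4 19-22 | P5 22-29 |
Completion: P1=4  P2=7  P3=18  P4=22  P5=29  P6=19
Turnaround (C−A): P1=4  P2=5  P3=11  P4=14  P5=17  P6=5
Waiting = turnaround − burst: P1=0, P2=2, P3=0, P4=11, P5=10, P6=4
Total waiting = 0 + 2 + 0 + 11 + 10 + 4 = 27

27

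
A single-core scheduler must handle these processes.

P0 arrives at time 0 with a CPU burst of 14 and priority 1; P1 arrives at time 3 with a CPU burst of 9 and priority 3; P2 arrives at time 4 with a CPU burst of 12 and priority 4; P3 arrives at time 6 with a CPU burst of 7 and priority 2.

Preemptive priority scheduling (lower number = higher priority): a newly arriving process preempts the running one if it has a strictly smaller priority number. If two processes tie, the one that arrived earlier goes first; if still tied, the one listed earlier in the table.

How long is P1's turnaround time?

27

Schedule: | P0 0-14 | P3 14-21 | P1 21-30 | P2 30-42 |
Completion: P0=14  P1=30  P2=42  P3=21
Turnaround(P1) = completion − arrival = 30 − 3 = 27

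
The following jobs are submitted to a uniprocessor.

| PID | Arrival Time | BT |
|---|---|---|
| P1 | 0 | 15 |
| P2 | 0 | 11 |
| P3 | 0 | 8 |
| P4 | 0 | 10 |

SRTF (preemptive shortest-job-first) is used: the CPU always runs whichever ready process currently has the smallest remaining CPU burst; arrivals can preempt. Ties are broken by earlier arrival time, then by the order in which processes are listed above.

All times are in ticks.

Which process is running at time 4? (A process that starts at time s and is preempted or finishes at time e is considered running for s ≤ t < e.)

Schedule: | P3 0-8 | P4 8-18 | P2 18-29 | P1 29-44 |
Completion: P1=44  P2=29  P3=8  P4=18

P3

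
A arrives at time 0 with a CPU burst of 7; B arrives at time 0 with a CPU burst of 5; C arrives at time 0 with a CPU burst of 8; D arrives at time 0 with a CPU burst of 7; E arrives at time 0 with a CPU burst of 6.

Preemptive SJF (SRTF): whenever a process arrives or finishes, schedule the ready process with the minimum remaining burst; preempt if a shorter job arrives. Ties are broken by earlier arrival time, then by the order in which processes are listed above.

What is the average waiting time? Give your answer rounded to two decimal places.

Timeline: | B 0-5 | E 5-11 | A 11-18 | D 18-25 | C 25-33 |
Completion: A=18  B=5  C=33  D=25  E=11
Turnaround (C−A): A=18  B=5  C=33  D=25  E=11
Waiting times: A=11, B=0, C=25, D=18, E=5
Average waiting = (11+0+25+18+5) / 5 = 59/5 = 11.80

11.80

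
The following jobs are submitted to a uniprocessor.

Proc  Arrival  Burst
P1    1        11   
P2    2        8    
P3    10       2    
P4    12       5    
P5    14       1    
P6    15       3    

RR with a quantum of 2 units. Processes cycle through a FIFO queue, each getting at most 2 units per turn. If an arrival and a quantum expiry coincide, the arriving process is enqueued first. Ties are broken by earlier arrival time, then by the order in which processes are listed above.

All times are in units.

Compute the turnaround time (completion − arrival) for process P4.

19

Gantt: | idle 0-1 | P1 1-3 | P2 3-5 | P1 5-7 | P2 7-9 | P1 9-11 | P2 11-13 | P3 13-15 | P1 15-17 | P4 17-19 | P2 19-21 | P5 21-22 | P6 22-24 | P1 24-26 | P4 26-28 | P6 28-29 | P1 29-30 | P4 30-31 |
Completion: P1=30  P2=21  P3=15  P4=31  P5=22  P6=29
Turnaround (C−A): P1=29  P2=19  P3=5  P4=19  P5=8  P6=14
Turnaround(P4) = completion − arrival = 31 − 12 = 19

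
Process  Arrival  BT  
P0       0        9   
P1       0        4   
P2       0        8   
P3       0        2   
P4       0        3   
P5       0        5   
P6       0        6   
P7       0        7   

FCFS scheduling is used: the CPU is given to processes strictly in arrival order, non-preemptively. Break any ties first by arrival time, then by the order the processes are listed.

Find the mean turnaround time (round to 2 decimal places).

25.50

Schedule: | P0 0-9 | P1 9-13 | P2 13-21 | P3 21-23 | P4 23-26 | P5 26-31 | P6 31-37 | P7 37-44 |
Completion: P0=9  P1=13  P2=21  P3=23  P4=26  P5=31  P6=37  P7=44
Turnaround (C−A): P0=9  P1=13  P2=21  P3=23  P4=26  P5=31  P6=37  P7=44
Turnaround times: P0=9, P1=13, P2=21, P3=23, P4=26, P5=31, P6=37, P7=44
Average turnaround = (9+13+21+23+26+31+37+44) / 8 = 204/8 = 25.50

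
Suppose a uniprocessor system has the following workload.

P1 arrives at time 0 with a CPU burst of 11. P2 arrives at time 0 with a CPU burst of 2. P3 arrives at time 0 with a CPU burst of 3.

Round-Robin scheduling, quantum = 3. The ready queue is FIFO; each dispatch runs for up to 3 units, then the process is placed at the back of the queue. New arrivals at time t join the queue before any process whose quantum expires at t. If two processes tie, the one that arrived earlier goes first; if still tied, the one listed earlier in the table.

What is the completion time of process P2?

5

Gantt: | P1 0-3 | P2 3-5 | P3 5-8 | P1 8-16 |
Completion: P1=16  P2=5  P3=8
Turnaround (C−A): P1=16  P2=5  P3=8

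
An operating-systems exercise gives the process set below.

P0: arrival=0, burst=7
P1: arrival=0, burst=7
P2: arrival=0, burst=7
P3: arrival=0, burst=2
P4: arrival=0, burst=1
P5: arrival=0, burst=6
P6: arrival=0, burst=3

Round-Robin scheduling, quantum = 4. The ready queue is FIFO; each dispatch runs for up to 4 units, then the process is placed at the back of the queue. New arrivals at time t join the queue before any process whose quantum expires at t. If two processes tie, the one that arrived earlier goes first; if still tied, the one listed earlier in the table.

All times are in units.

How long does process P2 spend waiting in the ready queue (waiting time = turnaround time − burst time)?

Timeline: | P0 0-4 | P1 4-8 | P2 8-12 | P3 12-14 | P4 14-15 | P5 15-19 | P6 19-22 | P0 22-25 | P1 25-28 | P2 28-31 | P5 31-33 |
Completion: P0=25  P1=28  P2=31  P3=14  P4=15  P5=33  P6=22
Turnaround (C−A): P0=25  P1=28  P2=31  P3=14  P4=15  P5=33  P6=22
Waiting(P2) = turnaround − burst = 31 − 7 = 24

24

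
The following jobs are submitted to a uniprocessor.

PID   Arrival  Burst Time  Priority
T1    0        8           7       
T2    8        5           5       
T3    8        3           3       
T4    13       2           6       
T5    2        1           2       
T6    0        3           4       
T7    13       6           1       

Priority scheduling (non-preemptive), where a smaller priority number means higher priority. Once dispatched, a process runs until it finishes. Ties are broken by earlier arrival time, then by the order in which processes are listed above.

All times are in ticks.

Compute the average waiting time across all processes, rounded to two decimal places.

Timeline: | T6 0-3 | T5 3-4 | T1 4-12 | T3 12-15 | T7 15-21 | T2 21-26 | T4 26-28 |
Completion: T1=12  T2=26  T3=15  T4=28  T5=4  T6=3  T7=21
Turnaround (C−A): T1=12  T2=18  T3=7  T4=15  T5=2  T6=3  T7=8
Waiting times: T1=4, T2=13, T3=4, T4=13, T5=1, T6=0, T7=2
Average waiting = (4+13+4+13+1+0+2) / 7 = 37/7 = 5.29

5.29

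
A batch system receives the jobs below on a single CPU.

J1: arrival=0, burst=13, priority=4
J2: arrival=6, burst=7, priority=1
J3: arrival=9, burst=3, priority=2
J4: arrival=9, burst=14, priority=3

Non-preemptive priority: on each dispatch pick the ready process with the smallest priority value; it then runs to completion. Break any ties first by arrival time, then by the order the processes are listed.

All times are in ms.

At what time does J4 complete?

Schedule: | J1 0-13 | J2 13-20 | J3 20-23 | J4 23-37 |
Completion: J1=13  J2=20  J3=23  J4=37
Turnaround (C−A): J1=13  J2=14  J3=14  J4=28

37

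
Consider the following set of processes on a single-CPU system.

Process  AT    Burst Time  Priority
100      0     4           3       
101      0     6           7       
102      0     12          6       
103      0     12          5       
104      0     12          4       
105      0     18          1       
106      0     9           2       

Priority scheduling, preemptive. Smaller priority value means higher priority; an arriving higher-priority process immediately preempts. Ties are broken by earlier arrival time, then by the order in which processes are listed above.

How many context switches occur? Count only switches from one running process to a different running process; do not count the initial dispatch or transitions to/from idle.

Timeline: | 105 0-18 | 106 18-27 | 100 27-31 | 104 31-43 | 103 43-55 | 102 55-67 | 101 67-73 |
Completion: 100=31  101=73  102=67  103=55  104=43  105=18  106=27
Turnaround (C−A): 100=31  101=73  102=67  103=55  104=43  105=18  106=27

6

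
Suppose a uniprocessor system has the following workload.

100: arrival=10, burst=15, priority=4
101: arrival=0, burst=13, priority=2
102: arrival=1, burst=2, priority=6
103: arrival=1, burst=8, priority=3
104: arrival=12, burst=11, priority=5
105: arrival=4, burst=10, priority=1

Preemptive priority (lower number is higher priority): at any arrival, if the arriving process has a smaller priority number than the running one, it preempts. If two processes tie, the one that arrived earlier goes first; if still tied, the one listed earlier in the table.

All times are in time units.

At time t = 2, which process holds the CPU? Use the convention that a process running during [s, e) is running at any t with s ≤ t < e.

Schedule: | 101 0-4 | 105 4-14 | 101 14-23 | 103 23-31 | 100 31-46 | 104 46-57 | 102 57-59 |
Completion: 100=46  101=23  102=59  103=31  104=57  105=14

101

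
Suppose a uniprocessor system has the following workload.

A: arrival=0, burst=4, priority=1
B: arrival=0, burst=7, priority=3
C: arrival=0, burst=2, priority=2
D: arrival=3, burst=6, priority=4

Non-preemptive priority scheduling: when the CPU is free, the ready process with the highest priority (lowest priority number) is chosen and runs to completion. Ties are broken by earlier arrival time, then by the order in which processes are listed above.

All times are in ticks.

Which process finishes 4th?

D

Schedule: | A 0-4 | C 4-6 | B 6-13 | D 13-19 |
Completion: A=4  B=13  C=6  D=19
Turnaround (C−A): A=4  B=13  C=6  D=16
Finish order: A → C → B → D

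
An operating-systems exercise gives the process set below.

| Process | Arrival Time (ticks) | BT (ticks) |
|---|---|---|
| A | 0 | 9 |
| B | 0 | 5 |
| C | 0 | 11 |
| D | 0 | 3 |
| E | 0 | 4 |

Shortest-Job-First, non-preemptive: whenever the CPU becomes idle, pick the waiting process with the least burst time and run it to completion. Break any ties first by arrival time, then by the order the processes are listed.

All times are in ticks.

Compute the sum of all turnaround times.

75

Schedule: | D 0-3 | E 3-7 | B 7-12 | A 12-21 | C 21-32 |
Completion: A=21  B=12  C=32  D=3  E=7
Turnaround = completion − arrival: A=21, B=12, C=32, D=3, E=7
Total turnaround = 21 + 12 + 32 + 3 + 7 = 75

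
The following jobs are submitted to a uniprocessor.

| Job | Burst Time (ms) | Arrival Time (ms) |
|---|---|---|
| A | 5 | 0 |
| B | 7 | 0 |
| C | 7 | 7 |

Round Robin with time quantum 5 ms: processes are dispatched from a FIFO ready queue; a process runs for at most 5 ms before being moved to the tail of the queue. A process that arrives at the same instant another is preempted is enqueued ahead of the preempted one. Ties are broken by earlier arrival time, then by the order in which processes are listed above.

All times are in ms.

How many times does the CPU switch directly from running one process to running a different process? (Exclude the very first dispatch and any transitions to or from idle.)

4

Timeline: | A 0-5 | B 5-10 | C 10-15 | B 15-17 | C 17-19 |
Completion: A=5  B=17  C=19
Turnaround (C−A): A=5  B=17  C=12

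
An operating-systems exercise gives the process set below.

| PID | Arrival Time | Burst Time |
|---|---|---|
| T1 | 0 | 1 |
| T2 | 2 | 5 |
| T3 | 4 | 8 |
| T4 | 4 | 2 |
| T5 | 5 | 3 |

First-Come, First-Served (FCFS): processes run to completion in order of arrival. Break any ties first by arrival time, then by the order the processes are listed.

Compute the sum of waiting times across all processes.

Timeline: | T1 0-1 | idle 1-2 | T2 2-7 | T3 7-15 | T4 15-17 | T5 17-20 |
Completion: T1=1  T2=7  T3=15  T4=17  T5=20
Waiting = turnaround − burst: T1=0, T2=0, T3=3, T4=11, T5=12
Total waiting = 0 + 0 + 3 + 11 + 12 = 26

26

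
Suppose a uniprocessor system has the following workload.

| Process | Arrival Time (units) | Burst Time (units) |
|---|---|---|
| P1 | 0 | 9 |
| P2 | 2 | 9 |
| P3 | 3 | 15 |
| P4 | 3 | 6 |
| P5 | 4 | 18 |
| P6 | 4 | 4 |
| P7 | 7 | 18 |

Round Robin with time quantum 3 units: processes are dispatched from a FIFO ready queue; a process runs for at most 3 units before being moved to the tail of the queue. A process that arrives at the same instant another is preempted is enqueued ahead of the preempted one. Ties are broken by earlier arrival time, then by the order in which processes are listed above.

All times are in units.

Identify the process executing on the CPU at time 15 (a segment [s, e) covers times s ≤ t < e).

Schedule: | P1 0-3 | P2 3-6 | P3 6-9 | P4 9-12 | P1 12-15 | P5 15-18 | P6 18-21 | P2 21-24 | P7 24-27 | P3 27-30 | P4 30-33 | P1 33-36 | P5 36-39 | P6 39-40 | P2 40-43 | P7 43-46 | P3 46-49 | P5 49-52 | P7 52-55 | P3 55-58 | P5 58-61 | P7 61-64 | P3 64-67 | P5 67-70 | P7 70-73 | P5 73-76 | P7 76-79 |
Completion: P1=36  P2=43  P3=67  P4=33  P5=76  P6=40  P7=79

P5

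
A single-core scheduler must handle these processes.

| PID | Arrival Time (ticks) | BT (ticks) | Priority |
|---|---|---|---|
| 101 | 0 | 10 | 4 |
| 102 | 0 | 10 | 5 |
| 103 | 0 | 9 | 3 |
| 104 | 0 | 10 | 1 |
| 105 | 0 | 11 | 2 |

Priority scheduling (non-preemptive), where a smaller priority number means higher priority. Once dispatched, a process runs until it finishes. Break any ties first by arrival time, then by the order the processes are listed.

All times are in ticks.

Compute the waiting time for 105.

Gantt: | 104 0-10 | 105 10-21 | 103 21-30 | 101 30-40 | 102 40-50 |
Completion: 101=40  102=50  103=30  104=10  105=21
Waiting(105) = turnaround − burst = 21 − 11 = 10

10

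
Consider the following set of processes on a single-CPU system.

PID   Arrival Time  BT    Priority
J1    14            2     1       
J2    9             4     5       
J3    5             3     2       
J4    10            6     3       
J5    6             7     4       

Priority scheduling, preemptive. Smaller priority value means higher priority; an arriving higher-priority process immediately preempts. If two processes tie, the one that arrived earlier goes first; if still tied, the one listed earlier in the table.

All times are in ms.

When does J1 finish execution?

16

Gantt: | idle 0-5 | J3 5-8 | J5 8-10 | J4 10-14 | J1 14-16 | J4 16-18 | J5 18-23 | J2 23-27 |
Completion: J1=16  J2=27  J3=8  J4=18  J5=23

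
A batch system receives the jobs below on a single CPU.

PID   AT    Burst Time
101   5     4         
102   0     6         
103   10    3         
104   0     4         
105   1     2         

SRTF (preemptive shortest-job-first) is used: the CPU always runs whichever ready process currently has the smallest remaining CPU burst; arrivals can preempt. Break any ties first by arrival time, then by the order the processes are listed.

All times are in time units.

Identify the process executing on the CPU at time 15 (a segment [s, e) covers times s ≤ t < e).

102

Gantt: | 104 0-1 | 105 1-3 | 104 3-6 | 101 6-10 | 103 10-13 | 102 13-19 |
Completion: 101=10  102=19  103=13  104=6  105=3
Turnaround (C−A): 101=5  102=19  103=3  104=6  105=2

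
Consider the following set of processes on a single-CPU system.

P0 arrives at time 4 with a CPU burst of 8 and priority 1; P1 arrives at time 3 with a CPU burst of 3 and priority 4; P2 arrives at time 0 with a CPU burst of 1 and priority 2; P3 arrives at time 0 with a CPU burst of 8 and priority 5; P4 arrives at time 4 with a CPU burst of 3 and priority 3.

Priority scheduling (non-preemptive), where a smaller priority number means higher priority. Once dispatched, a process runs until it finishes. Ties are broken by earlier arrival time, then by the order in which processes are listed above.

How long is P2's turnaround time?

1

Schedule: | P2 0-1 | P3 1-9 | P0 9-17 | P4 17-20 | P1 20-23 |
Completion: P0=17  P1=23  P2=1  P3=9  P4=20
Turnaround(P2) = completion − arrival = 1 − 0 = 1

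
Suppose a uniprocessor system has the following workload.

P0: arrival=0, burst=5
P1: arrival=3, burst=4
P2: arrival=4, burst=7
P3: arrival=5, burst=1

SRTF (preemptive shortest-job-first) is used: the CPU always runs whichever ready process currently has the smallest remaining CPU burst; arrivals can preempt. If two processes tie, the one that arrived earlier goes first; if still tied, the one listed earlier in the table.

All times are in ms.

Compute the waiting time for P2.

Timeline: | P0 0-5 | P3 5-6 | P1 6-10 | P2 10-17 |
Completion: P0=5  P1=10  P2=17  P3=6
Turnaround (C−A): P0=5  P1=7  P2=13  P3=1
Waiting(P2) = turnaround − burst = 13 − 7 = 6

6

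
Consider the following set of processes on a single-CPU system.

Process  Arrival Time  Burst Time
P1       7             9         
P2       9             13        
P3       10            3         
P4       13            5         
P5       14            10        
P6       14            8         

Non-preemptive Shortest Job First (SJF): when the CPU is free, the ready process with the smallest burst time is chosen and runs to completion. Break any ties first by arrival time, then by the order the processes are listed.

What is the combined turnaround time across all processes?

121

Timeline: | idle 0-7 | P1 7-16 | P3 16-19 | P4 19-24 | P6 24-32 | P5 32-42 | P2 42-55 |
Completion: P1=16  P2=55  P3=19  P4=24  P5=42  P6=32
Turnaround (C−A): P1=9  P2=46  P3=9  P4=11  P5=28  P6=18
Turnaround = completion − arrival: P1=9, P2=46, P3=9, P4=11, P5=28, P6=18
Total turnaround = 9 + 46 + 9 + 11 + 28 + 18 = 121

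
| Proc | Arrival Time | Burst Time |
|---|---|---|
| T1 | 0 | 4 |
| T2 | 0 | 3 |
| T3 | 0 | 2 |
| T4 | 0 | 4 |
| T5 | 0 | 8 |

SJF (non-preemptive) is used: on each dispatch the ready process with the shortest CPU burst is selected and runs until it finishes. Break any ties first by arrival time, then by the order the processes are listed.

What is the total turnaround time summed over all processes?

Timeline: | T3 0-2 | T2 2-5 | T1 5-9 | T4 9-13 | T5 13-21 |
Completion: T1=9  T2=5  T3=2  T4=13  T5=21
Turnaround = completion − arrival: T1=9, T2=5, T3=2, T4=13, T5=21
Total turnaround = 9 + 5 + 2 + 13 + 21 = 50

50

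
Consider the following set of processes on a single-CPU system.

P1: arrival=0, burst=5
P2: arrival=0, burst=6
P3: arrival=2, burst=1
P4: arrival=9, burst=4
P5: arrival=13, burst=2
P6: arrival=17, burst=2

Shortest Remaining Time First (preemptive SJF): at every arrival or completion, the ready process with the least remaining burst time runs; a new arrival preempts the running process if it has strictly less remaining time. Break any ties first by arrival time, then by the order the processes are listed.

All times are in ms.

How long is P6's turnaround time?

3

Gantt: | P1 0-2 | P3 2-3 | P1 3-6 | P2 6-12 | P4 12-13 | P5 13-15 | P4 15-18 | P6 18-20 |
Completion: P1=6  P2=12  P3=3  P4=18  P5=15  P6=20
Turnaround(P6) = completion − arrival = 20 − 17 = 3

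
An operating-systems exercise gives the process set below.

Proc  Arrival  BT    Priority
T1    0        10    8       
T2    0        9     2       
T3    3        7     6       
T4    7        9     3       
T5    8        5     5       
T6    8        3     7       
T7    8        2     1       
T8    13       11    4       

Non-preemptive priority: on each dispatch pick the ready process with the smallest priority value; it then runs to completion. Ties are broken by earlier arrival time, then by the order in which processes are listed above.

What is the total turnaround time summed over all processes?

205

Timeline: | T2 0-9 | T7 9-11 | T4 11-20 | T8 20-31 | T5 31-36 | T3 36-43 | T6 43-46 | T1 46-56 |
Completion: T1=56  T2=9  T3=43  T4=20  T5=36  T6=46  T7=11  T8=31
Turnaround (C−A): T1=56  T2=9  T3=40  T4=13  T5=28  T6=38  T7=3  T8=18
Turnaround = completion − arrival: T1=56, T2=9, T3=40, T4=13, T5=28, T6=38, T7=3, T8=18
Total turnaround = 56 + 9 + 40 + 13 + 28 + 38 + 3 + 18 = 205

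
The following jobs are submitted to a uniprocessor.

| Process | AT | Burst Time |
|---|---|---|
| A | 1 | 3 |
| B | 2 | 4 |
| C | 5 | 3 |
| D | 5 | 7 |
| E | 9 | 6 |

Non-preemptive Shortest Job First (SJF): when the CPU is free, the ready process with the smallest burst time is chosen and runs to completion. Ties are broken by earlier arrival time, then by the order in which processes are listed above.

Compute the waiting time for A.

0

Timeline: | idle 0-1 | A 1-4 | B 4-8 | C 8-11 | E 11-17 | D 17-24 |
Completion: A=4  B=8  C=11  D=24  E=17
Waiting(A) = turnaround − burst = 3 − 3 = 0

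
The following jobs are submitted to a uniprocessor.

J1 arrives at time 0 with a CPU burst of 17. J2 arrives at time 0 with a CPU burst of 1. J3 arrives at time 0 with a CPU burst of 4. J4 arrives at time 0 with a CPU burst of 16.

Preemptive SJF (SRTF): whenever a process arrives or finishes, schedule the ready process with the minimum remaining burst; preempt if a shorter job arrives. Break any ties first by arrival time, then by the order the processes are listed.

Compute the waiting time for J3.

1

Gantt: | J2 0-1 | J3 1-5 | J4 5-21 | J1 21-38 |
Completion: J1=38  J2=1  J3=5  J4=21
Turnaround (C−A): J1=38  J2=1  J3=5  J4=21
Waiting(J3) = turnaround − burst = 5 − 4 = 1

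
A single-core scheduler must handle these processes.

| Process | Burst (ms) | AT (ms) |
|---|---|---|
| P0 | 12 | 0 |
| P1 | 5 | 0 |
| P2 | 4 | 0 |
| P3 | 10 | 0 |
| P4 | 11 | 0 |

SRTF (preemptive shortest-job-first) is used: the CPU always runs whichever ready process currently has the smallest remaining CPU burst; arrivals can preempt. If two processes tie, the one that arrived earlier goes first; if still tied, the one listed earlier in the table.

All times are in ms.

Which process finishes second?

Timeline: | P2 0-4 | P1 4-9 | P3 9-19 | P4 19-30 | P0 30-42 |
Completion: P0=42  P1=9  P2=4  P3=19  P4=30
Finish order: P2 → P1 → P3 → P4 → P0

P1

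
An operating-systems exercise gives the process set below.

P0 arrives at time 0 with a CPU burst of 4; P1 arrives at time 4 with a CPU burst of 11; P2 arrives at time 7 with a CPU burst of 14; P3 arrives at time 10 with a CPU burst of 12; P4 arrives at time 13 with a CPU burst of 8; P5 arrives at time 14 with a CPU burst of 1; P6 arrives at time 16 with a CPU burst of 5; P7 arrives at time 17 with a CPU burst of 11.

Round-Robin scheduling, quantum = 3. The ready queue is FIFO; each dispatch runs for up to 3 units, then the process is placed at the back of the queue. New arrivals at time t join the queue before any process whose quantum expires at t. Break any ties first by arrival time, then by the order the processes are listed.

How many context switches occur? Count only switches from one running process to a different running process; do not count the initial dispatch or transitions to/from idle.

Schedule: | P0 0-4 | P1 4-7 | P2 7-10 | P1 10-13 | P3 13-16 | P2 16-19 | P4 19-22 | P1 22-25 | P5 25-26 | P6 26-29 | P3 29-32 | P7 32-35 | P2 35-38 | P4 38-41 | P1 41-43 | P6 43-45 | P3 45-48 | P7 48-51 | P2 51-54 | P4 54-56 | P3 56-59 | P7 59-62 | P2 62-64 | P7 64-66 |
Completion: P0=4  P1=43  P2=64  P3=59  P4=56  P5=26  P6=45  P7=66
Turnaround (C−A): P0=4  P1=39  P2=57  P3=49  P4=43  P5=12  P6=29  P7=49

23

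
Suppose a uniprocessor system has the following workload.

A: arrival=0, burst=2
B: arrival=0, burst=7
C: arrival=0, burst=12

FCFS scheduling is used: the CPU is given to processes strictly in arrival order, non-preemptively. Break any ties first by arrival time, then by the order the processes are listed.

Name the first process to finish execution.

Timeline: | A 0-2 | B 2-9 | C 9-21 |
Completion: A=2  B=9  C=21
Finish order: A → B → C

A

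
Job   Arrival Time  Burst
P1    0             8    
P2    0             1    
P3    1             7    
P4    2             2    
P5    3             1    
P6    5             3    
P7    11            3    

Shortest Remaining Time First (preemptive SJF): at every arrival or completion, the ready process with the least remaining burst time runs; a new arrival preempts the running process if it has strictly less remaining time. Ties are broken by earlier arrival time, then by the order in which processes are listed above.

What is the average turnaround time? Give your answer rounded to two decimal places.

Gantt: | P2 0-1 | P3 1-2 | P4 2-4 | P5 4-5 | P6 5-8 | P3 8-14 | P7 14-17 | P1 17-25 |
Completion: P1=25  P2=1  P3=14  P4=4  P5=5  P6=8  P7=17
Turnaround (C−A): P1=25  P2=1  P3=13  P4=2  P5=2  P6=3  P7=6
Turnaround times: P1=25, P2=1, P3=13, P4=2, P5=2, P6=3, P7=6
Average turnaround = (25+1+13+2+2+3+6) / 7 = 52/7 = 7.43

7.43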